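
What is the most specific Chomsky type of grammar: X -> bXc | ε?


Single nonterminal LHS, but b^n c^n is not regular
Classification: Type 2 (Context-Free)


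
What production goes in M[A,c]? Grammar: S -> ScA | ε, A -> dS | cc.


For [A, c]: 'c' ∈ FIRST(cc)
Entry: A -> cc


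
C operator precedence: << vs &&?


'<<' is shift (level 8); '&&' is logical AND (level 2)
Higher level binds tighter
'<<' has higher precedence than '&&'


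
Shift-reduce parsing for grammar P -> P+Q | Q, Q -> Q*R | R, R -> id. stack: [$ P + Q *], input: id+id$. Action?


no handle; shift 'id'
Action: shift


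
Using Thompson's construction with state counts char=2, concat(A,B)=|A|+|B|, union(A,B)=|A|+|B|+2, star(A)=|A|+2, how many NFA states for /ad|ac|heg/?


Syntax tree has 7 char leaf(s), 2 union(s), 0 star(s)
chars contribute 7×2 = 14; each union adds +2; each star adds +2
Total: 14 + 4 + 0 = 18 states


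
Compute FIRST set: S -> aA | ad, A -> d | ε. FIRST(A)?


Per alternative of A: FIRST(d) = {d}; FIRST(ε) = {ε}
FIRST(A) = {d, ε}


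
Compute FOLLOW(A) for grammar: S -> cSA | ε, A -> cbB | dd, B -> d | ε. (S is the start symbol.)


$ ∈ FOLLOW(S). For each A -> αBβ: add FIRST(β)\{ε} to FOLLOW(B); if β nullable, add FOLLOW(A).
FOLLOW(A) = {$, c, d}


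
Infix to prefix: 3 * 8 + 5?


left-to-right (same/higher precedence on left): tree is (+ (* 3 8) 5)
Prefix: + * 3 8 5


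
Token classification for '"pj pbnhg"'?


Pattern: double-quoted sequence
Type: STRING_LITERAL


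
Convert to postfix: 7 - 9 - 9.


Left to right (same or higher precedence on left)
Postfix: 7 9 - 9 -


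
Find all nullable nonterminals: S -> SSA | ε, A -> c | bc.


A nonterminal is nullable iff some alternative derives ε (directly, or every symbol in it is nullable)
Nullable: {S}


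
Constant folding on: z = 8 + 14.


8 + 14 = 22 at compile time
Optimized: z = 22


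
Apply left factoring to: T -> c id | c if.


Common prefix: 'c'
Factored: T -> c T', T' -> id | if


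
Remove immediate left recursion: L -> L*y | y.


Left-recursive alternatives: L*y; non-recursive: y
Introduce L': L -> yL', L' -> *yL' | ε


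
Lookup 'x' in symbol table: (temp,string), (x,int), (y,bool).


Lookup 'x' → type int


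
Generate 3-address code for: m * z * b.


Break into single-operator statements:
t1 = m * z
t2 = t1 * b


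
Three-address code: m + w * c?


Break into single-operator statements:
t1 = w * c
t2 = m + t1


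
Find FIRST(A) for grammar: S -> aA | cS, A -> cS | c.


Per alternative of A: FIRST(cS) = {c}; FIRST(c) = {c}
FIRST(A) = {c}


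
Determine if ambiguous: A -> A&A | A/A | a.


'a&a/a' has two parse trees (no precedence encoded between & and /)
Ambiguous


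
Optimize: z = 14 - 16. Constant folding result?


14 - 16 = -2 at compile time
Optimized: z = -2


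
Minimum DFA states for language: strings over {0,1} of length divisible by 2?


Track length mod 2: states 0..1, accept at 0
Minimal DFA: 2 states


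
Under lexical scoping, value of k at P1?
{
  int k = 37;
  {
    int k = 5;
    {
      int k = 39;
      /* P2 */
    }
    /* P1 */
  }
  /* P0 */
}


k declared in the same block as P1
k = 5


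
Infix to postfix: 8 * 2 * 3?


Left to right (same or higher precedence on left)
Postfix: 8 2 * 3 *


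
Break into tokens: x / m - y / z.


Scan left to right, longest-match per lexeme
Tokens: ID(x), OP(/), ID(m), OP(-), ID(y), OP(/), ID(z)


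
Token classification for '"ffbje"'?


Pattern: double-quoted sequence
Type: STRING_LITERAL


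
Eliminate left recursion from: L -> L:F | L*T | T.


Left-recursive alternatives: L:F, L*T; non-recursive: T
Introduce L': L -> TL', L' -> :FL' | *TL' | ε


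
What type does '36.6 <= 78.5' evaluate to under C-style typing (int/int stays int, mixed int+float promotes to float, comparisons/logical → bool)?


Operand types: float <= float
Rule: comparison yields bool
Result type: bool


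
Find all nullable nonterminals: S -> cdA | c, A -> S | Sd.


A nonterminal is nullable iff some alternative derives ε (directly, or every symbol in it is nullable)
Nullable: {}


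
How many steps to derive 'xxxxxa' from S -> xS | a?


Derivation: S => xS => xxS => xxxS => xxxxS => xxxxxS => xxxxxa
Steps: 6


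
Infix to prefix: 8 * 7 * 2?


left-to-right (same/higher precedence on left): tree is (* (* 8 7) 2)
Prefix: * * 8 7 2


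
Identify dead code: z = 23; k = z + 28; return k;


z is read by k's definition; k is returned
No dead code


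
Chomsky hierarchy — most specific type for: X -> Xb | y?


Left-linear: every RHS is a terminal or one nonterminal followed by a terminal
Classification: Type 3 (Regular)


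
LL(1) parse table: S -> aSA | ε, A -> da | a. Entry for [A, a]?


For [A, a]: 'a' ∈ FIRST(a)
Entry: A -> a


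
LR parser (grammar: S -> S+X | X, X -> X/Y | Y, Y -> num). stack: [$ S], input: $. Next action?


start symbol S on stack, input exhausted
Action: accept


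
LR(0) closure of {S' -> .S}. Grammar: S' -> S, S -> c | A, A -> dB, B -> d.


Start: S' -> .S
For each item with dot before a nonterminal B, add B -> .γ for every B-production
Closure: [S' -> .S, S -> .c, S -> .A, A -> .dB]


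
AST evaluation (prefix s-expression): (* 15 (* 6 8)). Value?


Evaluate inner: (* 6 8) = 48
Evaluate root: (* 15 48) = 720
Result: 720


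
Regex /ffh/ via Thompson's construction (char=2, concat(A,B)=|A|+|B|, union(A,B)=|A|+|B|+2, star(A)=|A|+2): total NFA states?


Syntax tree has 3 char leaf(s), 0 union(s), 0 star(s)
chars contribute 3×2 = 6; each union adds +2; each star adds +2
Total: 6 + 0 + 0 = 6 states


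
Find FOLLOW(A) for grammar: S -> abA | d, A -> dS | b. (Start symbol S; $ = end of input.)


$ ∈ FOLLOW(S). For each A -> αBβ: add FIRST(β)\{ε} to FOLLOW(B); if β nullable, add FOLLOW(A).
FOLLOW(A) = {$}


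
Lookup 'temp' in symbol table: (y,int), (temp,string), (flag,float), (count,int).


Lookup 'temp' → type string


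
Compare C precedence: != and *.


'*' is multiplicative (level 10); '!=' is equality (level 6)
Higher level binds tighter
'*' has higher precedence than '!='


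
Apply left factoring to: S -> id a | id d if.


Common prefix: 'id'
Factored: S -> id S', S' -> a | d if


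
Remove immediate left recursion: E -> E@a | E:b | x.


Left-recursive alternatives: E@a, E:b; non-recursive: x
Introduce E': E -> xE', E' -> @aE' | :bE' | ε


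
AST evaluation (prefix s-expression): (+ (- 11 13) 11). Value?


Evaluate inner: (- 11 13) = -2
Evaluate root: (+ -2 11) = 9
Result: 9


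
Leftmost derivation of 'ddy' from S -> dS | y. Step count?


Derivation: S => dS => ddS => ddy
Steps: 3


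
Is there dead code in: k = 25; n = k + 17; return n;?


k is read by n's definition; n is returned
No dead code


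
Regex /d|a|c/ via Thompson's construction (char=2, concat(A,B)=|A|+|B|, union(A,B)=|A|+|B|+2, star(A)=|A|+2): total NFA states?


Syntax tree has 3 char leaf(s), 2 union(s), 0 star(s)
chars contribute 3×2 = 6; each union adds +2; each star adds +2
Total: 6 + 4 + 0 = 10 states


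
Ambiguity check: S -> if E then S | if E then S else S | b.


dangling else: 'if E then if E then b else b' parses two ways
Ambiguous


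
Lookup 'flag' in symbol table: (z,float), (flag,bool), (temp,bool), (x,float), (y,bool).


Lookup 'flag' → type bool


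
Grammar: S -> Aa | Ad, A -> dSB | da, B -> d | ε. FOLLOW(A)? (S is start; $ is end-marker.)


$ ∈ FOLLOW(S). For each A -> αBβ: add FIRST(β)\{ε} to FOLLOW(B); if β nullable, add FOLLOW(A).
FOLLOW(A) = {a, d}


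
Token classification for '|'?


Pattern: operator symbol
Type: OPERATOR


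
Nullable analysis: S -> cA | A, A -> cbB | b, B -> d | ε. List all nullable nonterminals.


A nonterminal is nullable iff some alternative derives ε (directly, or every symbol in it is nullable)
Nullable: {B}


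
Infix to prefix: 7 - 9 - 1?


left-to-right (same/higher precedence on left): tree is (- (- 7 9) 1)
Prefix: - - 7 9 1


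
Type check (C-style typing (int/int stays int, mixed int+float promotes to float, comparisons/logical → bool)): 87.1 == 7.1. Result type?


Operand types: float == float
Rule: comparison yields bool
Result type: bool


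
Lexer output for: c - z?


Scan left to right, longest-match per lexeme
Tokens: ID(c), OP(-), ID(z)


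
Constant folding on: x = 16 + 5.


16 + 5 = 21 at compile time
Optimized: x = 21


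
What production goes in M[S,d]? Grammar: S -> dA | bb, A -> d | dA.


For [S, d]: 'd' ∈ FIRST(dA)
Entry: S -> dA


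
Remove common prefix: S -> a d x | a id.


Common prefix: 'a'
Factored: S -> a S', S' -> d x | id


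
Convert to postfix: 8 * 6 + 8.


Left to right (same or higher precedence on left)
Postfix: 8 6 * 8 +


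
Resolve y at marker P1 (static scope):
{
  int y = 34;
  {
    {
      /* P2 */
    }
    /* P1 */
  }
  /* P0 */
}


P1's block does not declare y; resolves to the enclosing declaration at depth 0
y = 34


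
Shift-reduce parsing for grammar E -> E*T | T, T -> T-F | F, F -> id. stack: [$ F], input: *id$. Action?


'F' (not preceded by T-) is the handle for T -> F
Action: reduce (T -> F)


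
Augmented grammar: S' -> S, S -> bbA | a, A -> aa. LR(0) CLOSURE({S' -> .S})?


Start: S' -> .S
For each item with dot before a nonterminal B, add B -> .γ for every B-production
Closure: [S' -> .S, S -> .bbA, S -> .a]


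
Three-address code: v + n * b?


Break into single-operator statements:
t1 = n * b
t2 = v + t1


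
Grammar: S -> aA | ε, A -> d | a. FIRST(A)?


Per alternative of A: FIRST(d) = {d}; FIRST(a) = {a}
FIRST(A) = {a, d}


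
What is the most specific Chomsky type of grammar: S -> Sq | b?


Left-linear: every RHS is a terminal or one nonterminal followed by a terminal
Classification: Type 3 (Regular)


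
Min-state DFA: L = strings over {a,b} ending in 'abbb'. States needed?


Track the longest suffix of input matching a prefix of 'abbb': 5 classes (prefixes of length 0..4)
Minimal DFA: 5 states


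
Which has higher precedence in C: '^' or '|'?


'^' is bitwise XOR (level 4); '|' is bitwise OR (level 3)
Higher level binds tighter
'^' has higher precedence than '|'


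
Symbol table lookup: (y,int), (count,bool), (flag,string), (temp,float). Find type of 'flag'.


Lookup 'flag' → type string


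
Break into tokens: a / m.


Scan left to right, longest-match per lexeme
Tokens: ID(a), OP(/), ID(m)


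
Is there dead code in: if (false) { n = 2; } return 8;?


condition is constant false, so the whole block is unreachable
Dead: 'if (false) { n = 2; }'


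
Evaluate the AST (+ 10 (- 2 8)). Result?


Evaluate inner: (- 2 8) = -6
Evaluate root: (+ 10 -6) = 4
Result: 4


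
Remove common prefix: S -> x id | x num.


Common prefix: 'x'
Factored: S -> x S', S' -> id | num


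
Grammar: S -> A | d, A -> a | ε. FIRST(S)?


Per alternative of S: FIRST(A) = {a, ε}; FIRST(d) = {d}
FIRST(S) = {a, d, ε}


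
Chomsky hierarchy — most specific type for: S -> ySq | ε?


Single nonterminal LHS, but y^n q^n is not regular
Classification: Type 2 (Context-Free)


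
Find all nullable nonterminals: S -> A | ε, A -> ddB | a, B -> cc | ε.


A nonterminal is nullable iff some alternative derives ε (directly, or every symbol in it is nullable)
Nullable: {B, S}


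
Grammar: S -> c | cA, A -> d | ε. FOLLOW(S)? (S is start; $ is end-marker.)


$ ∈ FOLLOW(S). For each A -> αBβ: add FIRST(β)\{ε} to FOLLOW(B); if β nullable, add FOLLOW(A).
FOLLOW(S) = {$}


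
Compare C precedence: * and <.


'*' is multiplicative (level 10); '<' is relational (level 7)
Higher level binds tighter
'*' has higher precedence than '<'


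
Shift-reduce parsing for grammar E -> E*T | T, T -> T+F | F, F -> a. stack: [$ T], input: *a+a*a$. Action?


lookahead ∉ {+} so T won't extend; reduce E -> T
Action: reduce (E -> T)


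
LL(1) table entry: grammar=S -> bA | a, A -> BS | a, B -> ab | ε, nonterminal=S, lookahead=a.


For [S, a]: 'a' ∈ FIRST(a)
Entry: S -> a


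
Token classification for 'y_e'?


Pattern: letter/underscore followed by alphanumerics, not a keyword
Type: IDENTIFIER


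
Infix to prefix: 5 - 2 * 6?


'*' binds tighter: tree is (- 5 (* 2 6))
Prefix: - 5 * 2 6


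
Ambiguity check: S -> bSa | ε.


balanced b^n…a^n: each string has a unique parse
Unambiguous


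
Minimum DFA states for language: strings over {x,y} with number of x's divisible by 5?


Track (count of x) mod 5: states 0..4, accept at 0
Minimal DFA: 5 states


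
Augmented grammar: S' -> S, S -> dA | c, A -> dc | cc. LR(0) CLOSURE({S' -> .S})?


Start: S' -> .S
For each item with dot before a nonterminal B, add B -> .γ for every B-production
Closure: [S' -> .S, S -> .dA, S -> .c]


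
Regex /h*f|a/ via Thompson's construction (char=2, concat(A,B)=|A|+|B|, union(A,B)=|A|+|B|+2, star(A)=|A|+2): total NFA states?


Syntax tree has 3 char leaf(s), 1 union(s), 1 star(s)
chars contribute 3×2 = 6; each union adds +2; each star adds +2
Total: 6 + 2 + 2 = 10 states


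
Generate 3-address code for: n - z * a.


Break into single-operator statements:
t1 = z * a
t2 = n - t1


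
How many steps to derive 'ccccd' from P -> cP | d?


Derivation: P => cP => ccP => cccP => ccccP => ccccd
Steps: 5


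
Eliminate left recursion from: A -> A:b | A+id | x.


Left-recursive alternatives: A:b, A+id; non-recursive: x
Introduce A': A -> xA', A' -> :bA' | +idA' | ε


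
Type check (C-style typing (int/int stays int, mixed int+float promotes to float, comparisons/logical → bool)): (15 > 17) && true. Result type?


Operand types: bool && bool
Rule: logical operators take bool operands and yield bool
Result type: bool


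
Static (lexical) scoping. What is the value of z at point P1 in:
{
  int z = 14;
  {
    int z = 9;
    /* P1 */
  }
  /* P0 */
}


z declared in the same block as P1
z = 9


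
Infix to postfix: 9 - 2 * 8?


* has higher precedence, evaluate 2*8 first
Postfix: 9 2 8 * -


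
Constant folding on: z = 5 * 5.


5 * 5 = 25 at compile time
Optimized: z = 25


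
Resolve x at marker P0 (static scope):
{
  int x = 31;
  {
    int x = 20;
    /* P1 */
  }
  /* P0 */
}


x declared in the same block as P0
x = 31


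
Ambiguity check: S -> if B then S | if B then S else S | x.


dangling else: 'if B then if B then x else x' parses two ways
Ambiguous


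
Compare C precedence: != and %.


'%' is multiplicative (level 10); '!=' is equality (level 6)
Higher level binds tighter
'%' has higher precedence than '!='


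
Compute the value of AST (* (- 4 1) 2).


Evaluate inner: (- 4 1) = 3
Evaluate root: (* 3 2) = 6
Result: 6


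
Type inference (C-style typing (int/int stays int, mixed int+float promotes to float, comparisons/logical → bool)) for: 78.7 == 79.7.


Operand types: float == float
Rule: comparison yields bool
Result type: bool


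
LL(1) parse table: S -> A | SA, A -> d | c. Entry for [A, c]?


For [A, c]: 'c' ∈ FIRST(c)
Entry: A -> c


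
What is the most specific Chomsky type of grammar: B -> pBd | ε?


Single nonterminal LHS, but p^n d^n is not regular
Classification: Type 2 (Context-Free)


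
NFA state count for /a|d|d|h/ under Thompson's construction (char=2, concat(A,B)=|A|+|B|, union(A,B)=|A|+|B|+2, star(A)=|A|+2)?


Syntax tree has 4 char leaf(s), 3 union(s), 0 star(s)
chars contribute 4×2 = 8; each union adds +2; each star adds +2
Total: 8 + 6 + 0 = 14 states


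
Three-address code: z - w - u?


Break into single-operator statements:
t1 = z - w
t2 = t1 - u


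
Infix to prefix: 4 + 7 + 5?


left-to-right (same/higher precedence on left): tree is (+ (+ 4 7) 5)
Prefix: + + 4 7 5


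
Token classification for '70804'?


Pattern: digits only
Type: INTEGER_LITERAL


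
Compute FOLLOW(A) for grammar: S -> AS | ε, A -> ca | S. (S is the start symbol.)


$ ∈ FOLLOW(S). For each A -> αBβ: add FIRST(β)\{ε} to FOLLOW(B); if β nullable, add FOLLOW(A).
FOLLOW(A) = {$, c}


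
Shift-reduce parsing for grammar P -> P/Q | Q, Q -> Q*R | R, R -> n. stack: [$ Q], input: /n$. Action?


lookahead ∉ {*} so Q won't extend; reduce P -> Q
Action: reduce (P -> Q)


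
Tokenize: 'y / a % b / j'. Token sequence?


Scan left to right, longest-match per lexeme
Tokens: ID(y), OP(/), ID(a), OP(%), ID(b), OP(/), ID(j)


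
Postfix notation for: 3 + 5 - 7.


Left to right (same or higher precedence on left)
Postfix: 3 5 + 7 -


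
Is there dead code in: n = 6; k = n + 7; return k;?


n is read by k's definition; k is returned
No dead code


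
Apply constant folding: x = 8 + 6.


8 + 6 = 14 at compile time
Optimized: x = 14


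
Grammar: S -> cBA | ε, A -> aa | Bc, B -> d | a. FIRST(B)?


Per alternative of B: FIRST(d) = {d}; FIRST(a) = {a}
FIRST(B) = {a, d}


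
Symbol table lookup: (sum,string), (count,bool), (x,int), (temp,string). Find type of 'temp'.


Lookup 'temp' → type string


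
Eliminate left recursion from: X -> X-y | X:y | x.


Left-recursive alternatives: X-y, X:y; non-recursive: x
Introduce X': X -> xX', X' -> -yX' | :yX' | ε


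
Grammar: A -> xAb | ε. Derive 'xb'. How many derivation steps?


Derivation: A => xAb => xb
Steps: 2


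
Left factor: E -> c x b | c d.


Common prefix: 'c'
Factored: E -> c E', E' -> x b | d


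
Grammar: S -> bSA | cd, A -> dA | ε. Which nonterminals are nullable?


A nonterminal is nullable iff some alternative derives ε (directly, or every symbol in it is nullable)
Nullable: {A}


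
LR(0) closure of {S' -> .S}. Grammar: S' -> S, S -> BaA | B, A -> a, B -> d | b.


Start: S' -> .S
For each item with dot before a nonterminal B, add B -> .γ for every B-production
Closure: [S' -> .S, S -> .BaA, S -> .B, B -> .d, B -> .b]


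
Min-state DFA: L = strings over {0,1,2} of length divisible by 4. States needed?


Track length mod 4: states 0..3, accept at 0
Minimal DFA: 4 states


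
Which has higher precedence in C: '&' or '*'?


'*' is multiplicative (level 10); '&' is bitwise AND (level 5)
Higher level binds tighter
'*' has higher precedence than '&'


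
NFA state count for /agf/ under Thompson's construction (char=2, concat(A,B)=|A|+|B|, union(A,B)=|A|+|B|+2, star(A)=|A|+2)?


Syntax tree has 3 char leaf(s), 0 union(s), 0 star(s)
chars contribute 3×2 = 6; each union adds +2; each star adds +2
Total: 6 + 0 + 0 = 6 states


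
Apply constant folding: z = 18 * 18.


18 * 18 = 324 at compile time
Optimized: z = 324


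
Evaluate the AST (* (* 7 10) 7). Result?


Evaluate inner: (* 7 10) = 70
Evaluate root: (* 70 7) = 490
Result: 490


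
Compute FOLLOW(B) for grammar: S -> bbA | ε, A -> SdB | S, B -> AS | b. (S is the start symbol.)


$ ∈ FOLLOW(S). For each A -> αBβ: add FIRST(β)\{ε} to FOLLOW(B); if β nullable, add FOLLOW(A).
FOLLOW(B) = {$, b, d}


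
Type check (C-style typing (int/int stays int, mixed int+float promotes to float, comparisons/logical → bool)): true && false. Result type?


Operand types: bool && bool
Rule: logical operators take bool operands and yield bool
Result type: bool


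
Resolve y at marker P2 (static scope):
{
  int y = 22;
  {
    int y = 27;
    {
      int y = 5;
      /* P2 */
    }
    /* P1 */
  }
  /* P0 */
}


y declared in the same block as P2
y = 5


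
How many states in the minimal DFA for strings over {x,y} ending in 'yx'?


Track the longest suffix of input matching a prefix of 'yx': 3 classes (prefixes of length 0..2)
Minimal DFA: 3 states


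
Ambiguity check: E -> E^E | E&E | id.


'id^id&id' has two parse trees (no precedence encoded between ^ and &)
Ambiguous


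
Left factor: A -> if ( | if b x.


Common prefix: 'if'
Factored: A -> if A', A' -> ( | b x


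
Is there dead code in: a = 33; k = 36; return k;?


a is assigned but never read
Dead: 'a = 33'


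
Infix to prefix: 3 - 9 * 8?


'*' binds tighter: tree is (- 3 (* 9 8))
Prefix: - 3 * 9 8


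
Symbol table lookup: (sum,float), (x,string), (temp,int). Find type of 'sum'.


Lookup 'sum' → type float


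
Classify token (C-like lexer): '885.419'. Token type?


Pattern: digits with a decimal point
Type: FLOAT_LITERAL


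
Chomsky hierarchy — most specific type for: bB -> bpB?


LHS has context (more than one symbol) and |LHS| ≤ |RHS|
Classification: Type 1 (Context-Sensitive)


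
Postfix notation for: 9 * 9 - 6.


Left to right (same or higher precedence on left)
Postfix: 9 9 * 6 -


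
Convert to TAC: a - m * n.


Break into single-operator statements:
t1 = m * n
t2 = a - t1


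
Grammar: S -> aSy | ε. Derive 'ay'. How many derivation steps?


Derivation: S => aSy => ay
Steps: 2


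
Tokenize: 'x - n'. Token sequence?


Scan left to right, longest-match per lexeme
Tokens: ID(x), OP(-), ID(n)


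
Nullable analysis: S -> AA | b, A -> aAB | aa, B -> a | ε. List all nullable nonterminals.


A nonterminal is nullable iff some alternative derives ε (directly, or every symbol in it is nullable)
Nullable: {B}


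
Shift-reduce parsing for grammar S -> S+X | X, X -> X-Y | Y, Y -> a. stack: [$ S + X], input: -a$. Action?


'-' can extend X; shift to build X -> X-Y
Action: shift


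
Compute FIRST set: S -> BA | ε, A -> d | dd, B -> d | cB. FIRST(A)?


Per alternative of A: FIRST(d) = {d}; FIRST(dd) = {d}
FIRST(A) = {d}


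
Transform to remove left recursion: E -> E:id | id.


Left-recursive alternatives: E:id; non-recursive: id
Introduce E': E -> idE', E' -> :idE' | ε


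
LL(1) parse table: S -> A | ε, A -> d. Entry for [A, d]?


For [A, d]: 'd' ∈ FIRST(d)
Entry: A -> d


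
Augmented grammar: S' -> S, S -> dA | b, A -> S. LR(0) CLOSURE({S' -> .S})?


Start: S' -> .S
For each item with dot before a nonterminal B, add B -> .γ for every B-production
Closure: [S' -> .S, S -> .dA, S -> .b]


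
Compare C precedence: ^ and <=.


'<=' is relational (level 7); '^' is bitwise XOR (level 4)
Higher level binds tighter
'<=' has higher precedence than '^'


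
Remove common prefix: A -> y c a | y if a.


Common prefix: 'y'
Factored: A -> y A', A' -> c a | if a


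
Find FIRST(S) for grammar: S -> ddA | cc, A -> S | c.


Per alternative of S: FIRST(ddA) = {d}; FIRST(cc) = {c}
FIRST(S) = {c, d}


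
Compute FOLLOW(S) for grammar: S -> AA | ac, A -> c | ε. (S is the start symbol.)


$ ∈ FOLLOW(S). For each A -> αBβ: add FIRST(β)\{ε} to FOLLOW(B); if β nullable, add FOLLOW(A).
FOLLOW(S) = {$}


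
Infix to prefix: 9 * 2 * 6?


left-to-right (same/higher precedence on left): tree is (* (* 9 2) 6)
Prefix: * * 9 2 6


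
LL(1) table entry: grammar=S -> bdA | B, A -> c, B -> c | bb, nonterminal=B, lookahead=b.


For [B, b]: 'b' ∈ FIRST(bb)
Entry: B -> bb


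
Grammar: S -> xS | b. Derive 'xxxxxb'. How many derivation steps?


Derivation: S => xS => xxS => xxxS => xxxxS => xxxxxS => xxxxxb
Steps: 6


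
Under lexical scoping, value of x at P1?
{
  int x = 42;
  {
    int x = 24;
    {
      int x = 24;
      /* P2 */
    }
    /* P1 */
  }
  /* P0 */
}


x declared in the same block as P1
x = 24


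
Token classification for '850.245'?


Pattern: digits with a decimal point
Type: FLOAT_LITERAL


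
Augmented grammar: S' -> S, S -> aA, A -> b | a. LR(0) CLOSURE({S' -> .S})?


Start: S' -> .S
For each item with dot before a nonterminal B, add B -> .γ for every B-production
Closure: [S' -> .S, S -> .aA]


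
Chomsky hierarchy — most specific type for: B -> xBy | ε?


Single nonterminal LHS, but x^n y^n is not regular
Classification: Type 2 (Context-Free)


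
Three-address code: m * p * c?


Break into single-operator statements:
t1 = m * p
t2 = t1 * c


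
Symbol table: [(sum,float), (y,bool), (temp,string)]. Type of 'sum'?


Lookup 'sum' → type float


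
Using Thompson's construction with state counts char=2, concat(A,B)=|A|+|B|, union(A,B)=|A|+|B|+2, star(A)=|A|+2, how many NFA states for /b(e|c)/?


Syntax tree has 3 char leaf(s), 1 union(s), 0 star(s)
chars contribute 3×2 = 6; each union adds +2; each star adds +2
Total: 6 + 2 + 0 = 8 states


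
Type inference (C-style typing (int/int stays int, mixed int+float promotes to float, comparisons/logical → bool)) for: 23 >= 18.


Operand types: int >= int
Rule: comparison yields bool
Result type: bool


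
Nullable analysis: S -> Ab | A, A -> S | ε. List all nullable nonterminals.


A nonterminal is nullable iff some alternative derives ε (directly, or every symbol in it is nullable)
Nullable: {A, S}


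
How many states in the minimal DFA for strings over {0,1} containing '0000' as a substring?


KMP-style automaton: 4 progress states + 1 absorbing accept = 5
Minimal DFA: 5 states


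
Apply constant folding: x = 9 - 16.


9 - 16 = -7 at compile time
Optimized: x = -7


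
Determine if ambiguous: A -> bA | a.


right-linear, alternatives start with distinct terminals 'b' vs 'a': unique leftmost derivation
Unambiguous


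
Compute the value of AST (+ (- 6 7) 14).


Evaluate inner: (- 6 7) = -1
Evaluate root: (+ -1 14) = 13
Result: 13


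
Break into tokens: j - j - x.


Scan left to right, longest-match per lexeme
Tokens: ID(j), OP(-), ID(j), OP(-), ID(x)


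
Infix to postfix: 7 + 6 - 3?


Left to right (same or higher precedence on left)
Postfix: 7 6 + 3 -


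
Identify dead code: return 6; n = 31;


statement follows a return and is unreachable
Dead: 'n = 31'


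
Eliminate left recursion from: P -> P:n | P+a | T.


Left-recursive alternatives: P:n, P+a; non-recursive: T
Introduce P': P -> TP', P' -> :nP' | +aP' | ε


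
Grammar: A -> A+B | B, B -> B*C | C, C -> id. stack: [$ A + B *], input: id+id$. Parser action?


no handle; shift 'id'
Action: shift


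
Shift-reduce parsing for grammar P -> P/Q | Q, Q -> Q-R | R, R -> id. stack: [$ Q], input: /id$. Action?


lookahead ∉ {-} so Q won't extend; reduce P -> Q
Action: reduce (P -> Q)


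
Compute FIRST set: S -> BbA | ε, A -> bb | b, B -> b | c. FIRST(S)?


Per alternative of S: FIRST(BbA) = {b, c}; FIRST(ε) = {ε}
FIRST(S) = {b, c, ε}


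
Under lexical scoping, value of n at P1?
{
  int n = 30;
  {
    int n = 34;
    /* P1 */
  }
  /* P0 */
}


n declared in the same block as P1
n = 34


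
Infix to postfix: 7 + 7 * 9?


* has higher precedence, evaluate 7*9 first
Postfix: 7 7 9 * +


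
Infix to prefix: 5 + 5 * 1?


'*' binds tighter: tree is (+ 5 (* 5 1))
Prefix: + 5 * 5 1


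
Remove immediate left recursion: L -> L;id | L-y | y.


Left-recursive alternatives: L;id, L-y; non-recursive: y
Introduce L': L -> yL', L' -> ;idL' | -yL' | ε


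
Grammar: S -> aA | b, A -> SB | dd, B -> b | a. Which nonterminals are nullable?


A nonterminal is nullable iff some alternative derives ε (directly, or every symbol in it is nullable)
Nullable: {}


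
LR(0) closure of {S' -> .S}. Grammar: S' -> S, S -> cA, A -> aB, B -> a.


Start: S' -> .S
For each item with dot before a nonterminal B, add B -> .γ for every B-production
Closure: [S' -> .S, S -> .cA]


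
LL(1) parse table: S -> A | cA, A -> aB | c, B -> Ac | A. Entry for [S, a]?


For [S, a]: 'a' ∈ FIRST(A)
Entry: S -> A


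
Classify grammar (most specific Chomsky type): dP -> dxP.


LHS has context (more than one symbol) and |LHS| ≤ |RHS|
Classification: Type 1 (Context-Sensitive)


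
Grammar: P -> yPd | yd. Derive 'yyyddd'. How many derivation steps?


Derivation: P => yPd => yyPdd => yyyddd
Steps: 3


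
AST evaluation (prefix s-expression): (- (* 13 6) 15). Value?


Evaluate inner: (* 13 6) = 78
Evaluate root: (- 78 15) = 63
Result: 63


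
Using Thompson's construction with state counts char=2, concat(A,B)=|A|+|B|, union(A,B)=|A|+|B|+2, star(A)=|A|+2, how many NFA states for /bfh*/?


Syntax tree has 3 char leaf(s), 0 union(s), 1 star(s)
chars contribute 3×2 = 6; each union adds +2; each star adds +2
Total: 6 + 0 + 2 = 8 states


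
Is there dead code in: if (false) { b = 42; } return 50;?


condition is constant false, so the whole block is unreachable
Dead: 'if (false) { b = 42; }'


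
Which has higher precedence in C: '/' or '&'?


'/' is multiplicative (level 10); '&' is bitwise AND (level 5)
Higher level binds tighter
'/' has higher precedence than '&'


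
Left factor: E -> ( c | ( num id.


Common prefix: '('
Factored: E -> ( E', E' -> c | num id


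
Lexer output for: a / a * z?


Scan left to right, longest-match per lexeme
Tokens: ID(a), OP(/), ID(a), OP(*), ID(z)


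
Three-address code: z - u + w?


Break into single-operator statements:
t1 = z - u
t2 = t1 + w


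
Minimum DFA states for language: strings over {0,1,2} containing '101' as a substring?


KMP-style automaton: 3 progress states + 1 absorbing accept = 4
Minimal DFA: 4 states


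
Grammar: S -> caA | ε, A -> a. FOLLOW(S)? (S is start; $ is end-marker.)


$ ∈ FOLLOW(S). For each A -> αBβ: add FIRST(β)\{ε} to FOLLOW(B); if β nullable, add FOLLOW(A).
FOLLOW(S) = {$}


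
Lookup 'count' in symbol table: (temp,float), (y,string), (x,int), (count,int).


Lookup 'count' → type int


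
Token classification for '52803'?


Pattern: digits only
Type: INTEGER_LITERAL


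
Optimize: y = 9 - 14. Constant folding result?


9 - 14 = -5 at compile time
Optimized: y = -5


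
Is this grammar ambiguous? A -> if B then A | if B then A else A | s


dangling else: 'if B then if B then s else s' parses two ways
Ambiguous


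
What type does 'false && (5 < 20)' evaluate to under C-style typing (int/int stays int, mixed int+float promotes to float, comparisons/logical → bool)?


Operand types: bool && bool
Rule: logical operators take bool operands and yield bool
Result type: bool


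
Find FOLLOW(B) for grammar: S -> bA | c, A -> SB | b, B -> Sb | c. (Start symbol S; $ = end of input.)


$ ∈ FOLLOW(S). For each A -> αBβ: add FIRST(β)\{ε} to FOLLOW(B); if β nullable, add FOLLOW(A).
FOLLOW(B) = {$, b, c}


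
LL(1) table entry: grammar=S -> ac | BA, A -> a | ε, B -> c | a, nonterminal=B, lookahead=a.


For [B, a]: 'a' ∈ FIRST(a)
Entry: B -> a


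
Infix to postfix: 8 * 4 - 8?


Left to right (same or higher precedence on left)
Postfix: 8 4 * 8 -


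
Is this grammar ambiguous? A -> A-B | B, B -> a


precedence layered via separate nonterminal B: deterministic
Unambiguous


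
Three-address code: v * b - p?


Break into single-operator statements:
t1 = v * b
t2 = t1 - p


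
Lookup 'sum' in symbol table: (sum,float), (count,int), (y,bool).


Lookup 'sum' → type float


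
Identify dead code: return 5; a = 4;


statement follows a return and is unreachable
Dead: 'a = 4'


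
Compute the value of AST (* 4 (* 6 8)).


Evaluate inner: (* 6 8) = 48
Evaluate root: (* 4 48) = 192
Result: 192


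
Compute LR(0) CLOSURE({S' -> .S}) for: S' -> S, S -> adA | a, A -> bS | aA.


Start: S' -> .S
For each item with dot before a nonterminal B, add B -> .γ for every B-production
Closure: [S' -> .S, S -> .adA, S -> .a]


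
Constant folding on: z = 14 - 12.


14 - 12 = 2 at compile time
Optimized: z = 2


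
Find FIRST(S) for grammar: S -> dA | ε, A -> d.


Per alternative of S: FIRST(dA) = {d}; FIRST(ε) = {ε}
FIRST(S) = {d, ε}


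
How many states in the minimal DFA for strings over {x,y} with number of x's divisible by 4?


Track (count of x) mod 4: states 0..3, accept at 0
Minimal DFA: 4 states


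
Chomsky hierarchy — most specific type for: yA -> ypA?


LHS has context (more than one symbol) and |LHS| ≤ |RHS|
Classification: Type 1 (Context-Sensitive)


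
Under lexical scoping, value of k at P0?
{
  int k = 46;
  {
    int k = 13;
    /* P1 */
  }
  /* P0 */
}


k declared in the same block as P0
k = 46


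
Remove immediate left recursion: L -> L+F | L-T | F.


Left-recursive alternatives: L+F, L-T; non-recursive: F
Introduce L': L -> FL', L' -> +FL' | -TL' | ε


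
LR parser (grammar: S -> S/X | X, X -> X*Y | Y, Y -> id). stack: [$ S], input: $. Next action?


start symbol S on stack, input exhausted
Action: accept


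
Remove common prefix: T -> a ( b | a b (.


Common prefix: 'a'
Factored: T -> a T', T' -> ( b | b (


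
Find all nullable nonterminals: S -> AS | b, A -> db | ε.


A nonterminal is nullable iff some alternative derives ε (directly, or every symbol in it is nullable)
Nullable: {A}


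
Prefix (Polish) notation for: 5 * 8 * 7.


left-to-right (same/higher precedence on left): tree is (* (* 5 8) 7)
Prefix: * * 5 8 7


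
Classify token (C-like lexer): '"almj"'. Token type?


Pattern: double-quoted sequence
Type: STRING_LITERAL


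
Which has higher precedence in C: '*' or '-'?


'*' is multiplicative (level 10); '-' is additive (level 9)
Higher level binds tighter
'*' has higher precedence than '-'


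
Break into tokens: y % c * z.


Scan left to right, longest-match per lexeme
Tokens: ID(y), OP(%), ID(c), OP(*), ID(z)


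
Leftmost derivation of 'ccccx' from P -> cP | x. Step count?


Derivation: P => cP => ccP => cccP => ccccP => ccccx
Steps: 5


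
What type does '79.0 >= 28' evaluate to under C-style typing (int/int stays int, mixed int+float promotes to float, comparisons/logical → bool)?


Operand types: float >= int
Rule: comparison yields bool
Result type: bool


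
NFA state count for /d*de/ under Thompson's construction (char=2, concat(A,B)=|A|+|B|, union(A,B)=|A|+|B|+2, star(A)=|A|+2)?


Syntax tree has 3 char leaf(s), 0 union(s), 1 star(s)
chars contribute 3×2 = 6; each union adds +2; each star adds +2
Total: 6 + 0 + 2 = 8 states


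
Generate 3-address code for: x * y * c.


Break into single-operator statements:
t1 = x * y
t2 = t1 * c


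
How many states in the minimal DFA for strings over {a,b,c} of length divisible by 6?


Track length mod 6: states 0..5, accept at 0
Minimal DFA: 6 states


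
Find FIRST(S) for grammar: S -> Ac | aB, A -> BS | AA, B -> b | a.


Per alternative of S: FIRST(Ac) = {a, b}; FIRST(aB) = {a}
FIRST(S) = {a, b}


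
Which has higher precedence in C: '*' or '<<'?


'*' is multiplicative (level 10); '<<' is shift (level 8)
Higher level binds tighter
'*' has higher precedence than '<<'


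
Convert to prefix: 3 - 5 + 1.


left-to-right (same/higher precedence on left): tree is (+ (- 3 5) 1)
Prefix: + - 3 5 1


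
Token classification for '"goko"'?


Pattern: double-quoted sequence
Type: STRING_LITERAL


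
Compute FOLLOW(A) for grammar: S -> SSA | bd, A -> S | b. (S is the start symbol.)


$ ∈ FOLLOW(S). For each A -> αBβ: add FIRST(β)\{ε} to FOLLOW(B); if β nullable, add FOLLOW(A).
FOLLOW(A) = {$, b}


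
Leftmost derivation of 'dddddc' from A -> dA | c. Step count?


Derivation: A => dA => ddA => dddA => ddddA => dddddA => dddddc
Steps: 6


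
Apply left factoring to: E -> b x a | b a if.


Common prefix: 'b'
Factored: E -> b E', E' -> x a | a if


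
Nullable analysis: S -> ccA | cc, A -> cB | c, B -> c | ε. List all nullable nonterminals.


A nonterminal is nullable iff some alternative derives ε (directly, or every symbol in it is nullable)
Nullable: {B}


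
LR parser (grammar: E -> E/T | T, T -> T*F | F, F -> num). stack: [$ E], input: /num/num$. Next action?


shift '/' to continue E -> E/T
Action: shift


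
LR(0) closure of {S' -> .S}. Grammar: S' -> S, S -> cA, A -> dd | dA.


Start: S' -> .S
For each item with dot before a nonterminal B, add B -> .γ for every B-production
Closure: [S' -> .S, S -> .cA]


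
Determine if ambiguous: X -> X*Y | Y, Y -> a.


precedence layered via separate nonterminal Y: deterministic
Unambiguous


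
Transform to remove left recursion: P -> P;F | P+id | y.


Left-recursive alternatives: P;F, P+id; non-recursive: y
Introduce P': P -> yP', P' -> ;FP' | +idP' | ε


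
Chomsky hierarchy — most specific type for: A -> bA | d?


Right-linear: every RHS is a terminal or a terminal followed by one nonterminal
Classification: Type 3 (Regular)


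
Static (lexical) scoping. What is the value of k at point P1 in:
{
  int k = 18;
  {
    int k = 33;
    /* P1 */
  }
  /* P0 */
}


k declared in the same block as P1
k = 33


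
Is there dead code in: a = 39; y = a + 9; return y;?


a is read by y's definition; y is returned
No dead code


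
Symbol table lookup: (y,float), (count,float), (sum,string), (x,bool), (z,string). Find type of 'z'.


Lookup 'z' → type string


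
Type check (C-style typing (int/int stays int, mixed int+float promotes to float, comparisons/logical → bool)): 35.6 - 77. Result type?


Operand types: float - int
Rule: mixed int/float promotes to float; int/int stays int
Result type: float


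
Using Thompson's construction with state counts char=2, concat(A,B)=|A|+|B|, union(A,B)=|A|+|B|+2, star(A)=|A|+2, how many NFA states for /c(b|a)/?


Syntax tree has 3 char leaf(s), 1 union(s), 0 star(s)
chars contribute 3×2 = 6; each union adds +2; each star adds +2
Total: 6 + 2 + 0 = 8 states


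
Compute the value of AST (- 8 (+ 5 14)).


Evaluate inner: (+ 5 14) = 19
Evaluate root: (- 8 19) = -11
Result: -11


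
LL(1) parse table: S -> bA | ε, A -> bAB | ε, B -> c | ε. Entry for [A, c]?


For [A, c]: ε is nullable and 'c' ∈ FOLLOW(A)
Entry: A -> ε


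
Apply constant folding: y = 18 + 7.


18 + 7 = 25 at compile time
Optimized: y = 25


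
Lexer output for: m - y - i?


Scan left to right, longest-match per lexeme
Tokens: ID(m), OP(-), ID(y), OP(-), ID(i)


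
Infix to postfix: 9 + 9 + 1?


Left to right (same or higher precedence on left)
Postfix: 9 9 + 1 +


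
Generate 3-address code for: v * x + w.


Break into single-operator statements:
t1 = v * x
t2 = t1 + w


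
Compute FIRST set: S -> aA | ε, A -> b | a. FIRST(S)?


Per alternative of S: FIRST(aA) = {a}; FIRST(ε) = {ε}
FIRST(S) = {a, ε}


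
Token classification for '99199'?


Pattern: digits only
Type: INTEGER_LITERAL


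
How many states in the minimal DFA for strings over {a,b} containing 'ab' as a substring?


KMP-style automaton: 2 progress states + 1 absorbing accept = 3
Minimal DFA: 3 states


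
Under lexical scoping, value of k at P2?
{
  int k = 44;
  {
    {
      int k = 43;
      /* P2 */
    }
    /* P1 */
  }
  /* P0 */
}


k declared in the same block as P2
k = 43


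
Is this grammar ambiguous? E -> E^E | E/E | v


'v^v/v' has two parse trees (no precedence encoded between ^ and /)
Ambiguous


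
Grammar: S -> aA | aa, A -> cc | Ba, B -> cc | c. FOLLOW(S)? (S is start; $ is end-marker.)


$ ∈ FOLLOW(S). For each A -> αBβ: add FIRST(β)\{ε} to FOLLOW(B); if β nullable, add FOLLOW(A).
FOLLOW(S) = {$}


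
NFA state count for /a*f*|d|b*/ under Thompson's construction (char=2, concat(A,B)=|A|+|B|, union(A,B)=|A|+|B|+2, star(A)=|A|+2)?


Syntax tree has 4 char leaf(s), 2 union(s), 3 star(s)
chars contribute 4×2 = 8; each union adds +2; each star adds +2
Total: 8 + 4 + 6 = 18 states
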